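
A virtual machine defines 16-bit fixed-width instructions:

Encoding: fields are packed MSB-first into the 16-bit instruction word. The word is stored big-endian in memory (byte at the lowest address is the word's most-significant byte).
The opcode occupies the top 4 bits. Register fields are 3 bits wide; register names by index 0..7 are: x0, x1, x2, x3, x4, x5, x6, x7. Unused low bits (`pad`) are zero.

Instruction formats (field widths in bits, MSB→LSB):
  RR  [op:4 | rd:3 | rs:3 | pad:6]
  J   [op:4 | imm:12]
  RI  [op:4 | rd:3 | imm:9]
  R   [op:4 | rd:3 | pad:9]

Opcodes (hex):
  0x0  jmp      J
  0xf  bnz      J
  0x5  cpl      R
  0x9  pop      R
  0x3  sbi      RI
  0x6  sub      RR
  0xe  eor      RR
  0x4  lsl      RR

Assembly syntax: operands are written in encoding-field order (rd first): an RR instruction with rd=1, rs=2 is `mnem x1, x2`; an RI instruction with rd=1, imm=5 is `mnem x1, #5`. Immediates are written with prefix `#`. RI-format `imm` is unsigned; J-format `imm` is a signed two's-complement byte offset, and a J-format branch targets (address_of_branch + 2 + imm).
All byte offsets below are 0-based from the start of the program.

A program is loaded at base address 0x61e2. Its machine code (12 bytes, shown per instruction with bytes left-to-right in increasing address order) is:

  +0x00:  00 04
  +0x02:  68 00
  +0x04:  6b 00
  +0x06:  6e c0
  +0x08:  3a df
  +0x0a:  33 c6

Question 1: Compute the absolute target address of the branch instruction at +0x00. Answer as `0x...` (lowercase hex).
[00] 00 04 → 0x0004
  op=0x0004>>12=0x0 ⇒ jmp (J)
  imm@[11:0]=0x4 ⇒ #4
  target = base 0x61e2 + off 0x00 + 2 + imm 4 = 0x61e8

0x61e8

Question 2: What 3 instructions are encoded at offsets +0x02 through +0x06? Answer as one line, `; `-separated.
sub x4, x0; sub x5, x4; sub x7, x3

[02] 68 00 → 0x6800
  opcode bits[15:12]=0x6: sub/RR
  rd: (w>>9)&0x7=0x4 → x4
  rs: (w>>6)&0x7=0x0 → x0
[04] 6b 00 → 0x6b00
  opcode bits[15:12]=0x6: sub/RR
  rd: (w>>9)&0x7=0x5 → x5
  rs: (w>>6)&0x7=0x4 → x4
[06] 6e c0 → 0x6ec0
  opcode bits[15:12]=0x6: sub/RR
  rd: (w>>9)&0x7=0x7 → x7
  rs: (w>>6)&0x7=0x3 → x3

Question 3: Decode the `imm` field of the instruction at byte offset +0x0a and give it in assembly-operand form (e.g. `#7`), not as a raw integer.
@+0a  big-endian(33 c6) = 0x33c6
  top 4b → 0x3 → sbi [RI]
  [11:9] rd=1 = x1
  [8:0] imm=454 = #454

#454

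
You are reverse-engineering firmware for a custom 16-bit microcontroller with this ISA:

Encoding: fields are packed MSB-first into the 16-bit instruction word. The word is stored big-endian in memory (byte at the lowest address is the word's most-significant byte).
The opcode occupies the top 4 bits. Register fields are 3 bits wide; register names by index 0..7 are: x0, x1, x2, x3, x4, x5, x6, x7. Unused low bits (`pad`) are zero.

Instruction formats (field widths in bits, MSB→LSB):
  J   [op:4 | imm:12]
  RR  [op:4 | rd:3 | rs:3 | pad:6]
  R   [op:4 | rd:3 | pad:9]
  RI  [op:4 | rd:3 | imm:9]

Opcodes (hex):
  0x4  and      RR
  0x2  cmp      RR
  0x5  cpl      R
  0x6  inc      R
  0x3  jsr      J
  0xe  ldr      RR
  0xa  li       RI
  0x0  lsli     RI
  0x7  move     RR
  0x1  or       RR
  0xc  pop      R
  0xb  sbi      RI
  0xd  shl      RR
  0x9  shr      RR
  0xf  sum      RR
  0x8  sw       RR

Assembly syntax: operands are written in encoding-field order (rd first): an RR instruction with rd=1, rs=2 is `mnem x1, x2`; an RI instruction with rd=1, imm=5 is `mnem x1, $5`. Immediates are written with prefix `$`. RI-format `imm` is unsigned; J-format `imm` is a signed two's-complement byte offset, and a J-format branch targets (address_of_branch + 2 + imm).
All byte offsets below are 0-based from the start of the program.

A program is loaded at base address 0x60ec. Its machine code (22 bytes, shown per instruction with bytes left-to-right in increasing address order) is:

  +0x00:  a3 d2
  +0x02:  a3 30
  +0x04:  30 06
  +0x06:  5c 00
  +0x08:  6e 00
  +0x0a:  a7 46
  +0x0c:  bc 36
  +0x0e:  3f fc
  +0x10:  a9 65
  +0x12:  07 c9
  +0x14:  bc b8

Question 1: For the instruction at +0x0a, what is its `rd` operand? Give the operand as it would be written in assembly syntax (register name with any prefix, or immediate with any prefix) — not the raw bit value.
x3

+0x0a: a7 46 ⇒ word 0xa746 (big)
  top 4b → 0xa → li [RI]
  [11:9] rd=3 = x3
  [8:0] imm=326 = $326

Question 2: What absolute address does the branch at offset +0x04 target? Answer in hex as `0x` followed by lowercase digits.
@+04  big-endian(30 06) = 0x3006
  op=0x3006>>12=0x3 ⇒ jsr (J)
  imm@[11:0]=0x6 ⇒ $6
  target = base 0x60ec + off 0x04 + 2 + imm 6 = 0x60f8

0x60f8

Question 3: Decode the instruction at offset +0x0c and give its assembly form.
sbi x6, $54

[0c] bc 36 → 0xbc36
  top 4b → 0xb → sbi [RI]
  rd: (w>>9)&0x7=0x6 → x6
  imm: (w>>0)&0x1ff=0x36 → $54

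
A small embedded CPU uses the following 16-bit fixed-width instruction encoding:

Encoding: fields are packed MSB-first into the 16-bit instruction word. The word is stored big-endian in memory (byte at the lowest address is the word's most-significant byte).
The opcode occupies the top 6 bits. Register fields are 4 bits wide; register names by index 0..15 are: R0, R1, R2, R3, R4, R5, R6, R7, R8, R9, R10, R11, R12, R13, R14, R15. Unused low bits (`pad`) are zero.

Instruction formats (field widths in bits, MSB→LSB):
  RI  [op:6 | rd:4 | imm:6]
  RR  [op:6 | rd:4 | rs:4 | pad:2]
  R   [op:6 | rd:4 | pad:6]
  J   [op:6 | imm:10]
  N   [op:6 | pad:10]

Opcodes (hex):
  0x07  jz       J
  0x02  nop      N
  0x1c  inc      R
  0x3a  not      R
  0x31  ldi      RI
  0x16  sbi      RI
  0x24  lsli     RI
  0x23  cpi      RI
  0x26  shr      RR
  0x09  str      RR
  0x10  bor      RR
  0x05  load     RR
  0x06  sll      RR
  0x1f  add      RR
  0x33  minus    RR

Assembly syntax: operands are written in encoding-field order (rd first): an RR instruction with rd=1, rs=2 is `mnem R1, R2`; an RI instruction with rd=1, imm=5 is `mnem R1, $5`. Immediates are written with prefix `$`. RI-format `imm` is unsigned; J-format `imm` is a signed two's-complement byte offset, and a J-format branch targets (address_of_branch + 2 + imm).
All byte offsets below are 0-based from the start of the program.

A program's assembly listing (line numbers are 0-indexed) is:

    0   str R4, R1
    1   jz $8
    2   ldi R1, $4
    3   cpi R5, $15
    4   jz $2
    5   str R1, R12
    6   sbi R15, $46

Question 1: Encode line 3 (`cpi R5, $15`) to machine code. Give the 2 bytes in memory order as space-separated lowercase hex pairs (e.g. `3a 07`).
8d 4f

L3: cpi op=0x23:6|rd=5:4|imm=15:6 ⇒ 0x8d4f ⇒ big 8d 4f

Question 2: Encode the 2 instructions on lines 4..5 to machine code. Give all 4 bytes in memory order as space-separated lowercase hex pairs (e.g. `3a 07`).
1c 02 24 70

line 4 (jz): pack op=0x7:6|imm=2:10 = 0x1c02; big→ 1c 02
line 5 (str): pack op=0x9:6|rd=1:4|rs=12:4|pad=0:2 = 0x2470; big→ 24 70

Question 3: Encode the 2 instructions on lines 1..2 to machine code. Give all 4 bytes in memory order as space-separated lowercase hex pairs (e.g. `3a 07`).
1c 08 c4 44

L1: jz op=0x7:6|imm=8:10 ⇒ 0x1c08 ⇒ big 1c 08
L2: ldi op=0x31:6|rd=1:4|imm=4:6 ⇒ 0xc444 ⇒ big c4 44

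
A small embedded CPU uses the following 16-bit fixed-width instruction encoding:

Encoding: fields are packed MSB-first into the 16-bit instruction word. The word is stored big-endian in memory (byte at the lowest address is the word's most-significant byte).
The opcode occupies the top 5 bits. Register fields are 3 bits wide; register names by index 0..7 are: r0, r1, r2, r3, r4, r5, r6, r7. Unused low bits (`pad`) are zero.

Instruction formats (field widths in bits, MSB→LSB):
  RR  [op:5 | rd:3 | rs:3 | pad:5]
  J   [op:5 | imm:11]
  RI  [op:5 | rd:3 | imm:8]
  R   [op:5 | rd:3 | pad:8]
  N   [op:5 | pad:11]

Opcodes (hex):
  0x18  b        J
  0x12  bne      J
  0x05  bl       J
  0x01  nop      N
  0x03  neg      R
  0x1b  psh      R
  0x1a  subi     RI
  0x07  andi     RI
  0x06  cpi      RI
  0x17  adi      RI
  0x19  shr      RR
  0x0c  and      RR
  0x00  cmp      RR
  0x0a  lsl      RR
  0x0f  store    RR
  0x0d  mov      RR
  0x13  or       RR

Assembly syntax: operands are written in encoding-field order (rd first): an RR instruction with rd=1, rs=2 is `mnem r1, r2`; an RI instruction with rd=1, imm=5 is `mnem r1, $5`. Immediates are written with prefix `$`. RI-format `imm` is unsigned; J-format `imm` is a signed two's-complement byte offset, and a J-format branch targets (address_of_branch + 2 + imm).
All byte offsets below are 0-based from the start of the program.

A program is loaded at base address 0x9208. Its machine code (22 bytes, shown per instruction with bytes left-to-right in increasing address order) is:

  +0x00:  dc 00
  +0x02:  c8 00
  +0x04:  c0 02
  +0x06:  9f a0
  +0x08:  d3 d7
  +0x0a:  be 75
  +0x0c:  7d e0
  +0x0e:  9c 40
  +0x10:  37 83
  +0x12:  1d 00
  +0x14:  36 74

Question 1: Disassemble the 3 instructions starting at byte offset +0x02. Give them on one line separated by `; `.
@+02  big-endian(c8 00) = 0xc800
  top 5b → 0x19 → shr [RR]
  [10:8] rd=0 = r0
  [7:5] rs=0 = r0
@+04  big-endian(c0 02) = 0xc002
  top 5b → 0x18 → b [J]
  [10:0] imm=2 = $2
@+06  big-endian(9f a0) = 0x9fa0
  top 5b → 0x13 → or [RR]
  [10:8] rd=7 = r7
  [7:5] rs=5 = r5

shr r0, r0; b $2; or r7, r5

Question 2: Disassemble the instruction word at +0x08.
@+08  big-endian(d3 d7) = 0xd3d7
  top 5b → 0x1a → subi [RI]
  [10:8] rd=3 = r3
  [7:0] imm=215 = $215

subi r3, $215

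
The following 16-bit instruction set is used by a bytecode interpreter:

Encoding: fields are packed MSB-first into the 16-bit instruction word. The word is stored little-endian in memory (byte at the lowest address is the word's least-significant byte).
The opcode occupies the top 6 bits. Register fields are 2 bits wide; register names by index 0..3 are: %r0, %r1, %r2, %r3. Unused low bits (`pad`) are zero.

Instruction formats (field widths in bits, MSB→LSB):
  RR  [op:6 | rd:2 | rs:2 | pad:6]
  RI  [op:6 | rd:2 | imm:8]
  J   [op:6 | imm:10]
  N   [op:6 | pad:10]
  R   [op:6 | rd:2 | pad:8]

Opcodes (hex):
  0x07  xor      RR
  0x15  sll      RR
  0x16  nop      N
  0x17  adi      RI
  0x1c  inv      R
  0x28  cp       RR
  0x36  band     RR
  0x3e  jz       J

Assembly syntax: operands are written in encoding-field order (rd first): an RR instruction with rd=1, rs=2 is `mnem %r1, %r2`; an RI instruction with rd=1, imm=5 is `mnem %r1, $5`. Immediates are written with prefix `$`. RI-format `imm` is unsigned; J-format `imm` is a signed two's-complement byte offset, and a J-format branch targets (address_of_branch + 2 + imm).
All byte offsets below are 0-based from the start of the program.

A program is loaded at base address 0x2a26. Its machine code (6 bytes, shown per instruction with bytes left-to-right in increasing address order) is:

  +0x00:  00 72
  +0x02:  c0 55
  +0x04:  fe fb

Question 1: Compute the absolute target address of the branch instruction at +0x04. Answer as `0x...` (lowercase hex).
@+04  little-endian(fe fb) = 0xfbfe
  opcode bits[15:10]=0x3e: jz/J
  imm: (w>>0)&0x3ff=0x3fe (s10→-2) → $-2
  target = base 0x2a26 + off 0x04 + 2 + imm -2 = 0x2a2a

0x2a2a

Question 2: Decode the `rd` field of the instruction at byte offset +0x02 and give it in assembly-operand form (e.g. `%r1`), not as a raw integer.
@+02  little-endian(c0 55) = 0x55c0
  op=0x55c0>>10=0x15 ⇒ sll (RR)
  rd@[9:8]=0x1 ⇒ %r1
  rs@[7:6]=0x3 ⇒ %r3

%r1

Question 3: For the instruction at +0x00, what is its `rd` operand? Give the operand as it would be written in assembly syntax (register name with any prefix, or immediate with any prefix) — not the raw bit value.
@+00  little-endian(00 72) = 0x7200
  op=0x7200>>10=0x1c ⇒ inv (R)
  [9:8] rd=2 = %r2

%r2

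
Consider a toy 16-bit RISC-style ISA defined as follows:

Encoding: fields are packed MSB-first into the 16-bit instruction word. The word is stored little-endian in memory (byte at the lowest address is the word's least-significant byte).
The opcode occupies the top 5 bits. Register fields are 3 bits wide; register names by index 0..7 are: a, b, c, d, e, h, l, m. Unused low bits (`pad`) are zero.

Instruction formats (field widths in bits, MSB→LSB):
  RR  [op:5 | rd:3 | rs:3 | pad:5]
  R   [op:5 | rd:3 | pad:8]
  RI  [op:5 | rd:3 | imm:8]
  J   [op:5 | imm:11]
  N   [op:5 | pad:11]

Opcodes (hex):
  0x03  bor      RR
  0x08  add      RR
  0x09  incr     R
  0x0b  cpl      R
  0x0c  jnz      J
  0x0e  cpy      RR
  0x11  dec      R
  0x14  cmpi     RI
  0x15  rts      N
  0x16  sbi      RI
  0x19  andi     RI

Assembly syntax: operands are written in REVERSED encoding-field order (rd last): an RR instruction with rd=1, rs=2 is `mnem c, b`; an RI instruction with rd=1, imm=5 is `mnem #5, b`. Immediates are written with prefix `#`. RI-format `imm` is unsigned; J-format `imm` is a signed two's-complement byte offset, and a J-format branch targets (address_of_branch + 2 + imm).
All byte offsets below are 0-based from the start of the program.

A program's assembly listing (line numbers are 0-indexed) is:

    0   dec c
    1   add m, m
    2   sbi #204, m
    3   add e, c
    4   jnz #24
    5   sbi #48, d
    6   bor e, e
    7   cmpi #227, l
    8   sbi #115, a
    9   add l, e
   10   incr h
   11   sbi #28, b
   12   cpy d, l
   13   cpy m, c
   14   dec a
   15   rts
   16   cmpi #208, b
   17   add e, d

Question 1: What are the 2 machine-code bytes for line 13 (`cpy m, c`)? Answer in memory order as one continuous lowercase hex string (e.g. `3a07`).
L13: cpy op=0xe:5|rd=2:3|rs=7:3|pad=0:5 ⇒ 0x72e0 ⇒ little e0 72

e072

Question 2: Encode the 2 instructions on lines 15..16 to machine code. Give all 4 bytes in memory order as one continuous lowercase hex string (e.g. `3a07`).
line 15 (rts): pack op=0x15:5|pad=0:11 = 0xa800; little→ 00 a8
line 16 (cmpi): pack op=0x14:5|rd=1:3|imm=208:8 = 0xa1d0; little→ d0 a1

00a8d0a1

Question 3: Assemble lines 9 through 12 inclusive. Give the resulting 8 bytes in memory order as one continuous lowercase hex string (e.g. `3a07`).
line 9 (add): pack op=0x8:5|rd=4:3|rs=6:3|pad=0:5 = 0x44c0; little→ c0 44
line 10 (incr): pack op=0x9:5|rd=5:3|pad=0:8 = 0x4d00; little→ 00 4d
line 11 (sbi): pack op=0x16:5|rd=1:3|imm=28:8 = 0xb11c; little→ 1c b1
line 12 (cpy): pack op=0xe:5|rd=6:3|rs=3:3|pad=0:5 = 0x7660; little→ 60 76

c044004d1cb16076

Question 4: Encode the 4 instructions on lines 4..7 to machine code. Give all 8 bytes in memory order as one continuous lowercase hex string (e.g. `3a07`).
186030b3801ce3a6

4. jnz fields op=0xc:5|imm=24:11 → word 6018h → 18 60
5. sbi fields op=0x16:5|rd=3:3|imm=48:8 → word b330h → 30 b3
6. bor fields op=0x3:5|rd=4:3|rs=4:3|pad=0:5 → word 1c80h → 80 1c
7. cmpi fields op=0x14:5|rd=6:3|imm=227:8 → word a6e3h → e3 a6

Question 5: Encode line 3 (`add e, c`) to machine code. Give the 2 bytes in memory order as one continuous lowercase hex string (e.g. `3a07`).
8042

L3: add op=0x8:5|rd=2:3|rs=4:3|pad=0:5 ⇒ 0x4280 ⇒ little 80 42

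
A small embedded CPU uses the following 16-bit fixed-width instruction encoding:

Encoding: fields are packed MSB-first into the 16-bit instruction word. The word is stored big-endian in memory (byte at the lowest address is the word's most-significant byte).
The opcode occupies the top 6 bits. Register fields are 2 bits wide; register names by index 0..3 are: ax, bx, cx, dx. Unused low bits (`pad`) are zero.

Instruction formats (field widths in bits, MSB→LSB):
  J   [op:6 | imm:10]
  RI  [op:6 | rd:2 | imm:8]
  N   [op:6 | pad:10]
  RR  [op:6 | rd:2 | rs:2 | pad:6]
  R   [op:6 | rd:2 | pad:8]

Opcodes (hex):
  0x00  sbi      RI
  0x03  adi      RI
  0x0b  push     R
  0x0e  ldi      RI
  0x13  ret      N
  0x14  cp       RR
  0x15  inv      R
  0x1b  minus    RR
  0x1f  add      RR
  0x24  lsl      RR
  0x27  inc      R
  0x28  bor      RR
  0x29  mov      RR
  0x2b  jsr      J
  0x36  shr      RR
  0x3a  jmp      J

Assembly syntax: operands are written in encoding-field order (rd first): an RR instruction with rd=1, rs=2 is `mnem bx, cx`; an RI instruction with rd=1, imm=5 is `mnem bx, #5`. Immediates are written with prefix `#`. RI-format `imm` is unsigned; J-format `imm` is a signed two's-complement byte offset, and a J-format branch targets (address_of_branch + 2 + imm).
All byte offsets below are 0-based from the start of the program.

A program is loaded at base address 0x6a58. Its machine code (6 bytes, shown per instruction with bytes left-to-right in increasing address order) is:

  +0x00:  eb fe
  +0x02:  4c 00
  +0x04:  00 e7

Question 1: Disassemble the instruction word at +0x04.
+0x04: 00 e7 ⇒ word 0x00e7 (big)
  op=0x00e7>>10=0x0 ⇒ sbi (RI)
  rd: (w>>8)&0x3=0x0 → ax
  imm: (w>>0)&0xff=0xe7 → #231

sbi ax, #231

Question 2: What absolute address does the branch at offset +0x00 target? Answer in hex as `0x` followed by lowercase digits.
@+00  big-endian(eb fe) = 0xebfe
  op=0xebfe>>10=0x3a ⇒ jmp (J)
  [9:0] imm=1022 (s10→-2) = #-2
  target = base 0x6a58 + off 0x00 + 2 + imm -2 = 0x6a58

0x6a58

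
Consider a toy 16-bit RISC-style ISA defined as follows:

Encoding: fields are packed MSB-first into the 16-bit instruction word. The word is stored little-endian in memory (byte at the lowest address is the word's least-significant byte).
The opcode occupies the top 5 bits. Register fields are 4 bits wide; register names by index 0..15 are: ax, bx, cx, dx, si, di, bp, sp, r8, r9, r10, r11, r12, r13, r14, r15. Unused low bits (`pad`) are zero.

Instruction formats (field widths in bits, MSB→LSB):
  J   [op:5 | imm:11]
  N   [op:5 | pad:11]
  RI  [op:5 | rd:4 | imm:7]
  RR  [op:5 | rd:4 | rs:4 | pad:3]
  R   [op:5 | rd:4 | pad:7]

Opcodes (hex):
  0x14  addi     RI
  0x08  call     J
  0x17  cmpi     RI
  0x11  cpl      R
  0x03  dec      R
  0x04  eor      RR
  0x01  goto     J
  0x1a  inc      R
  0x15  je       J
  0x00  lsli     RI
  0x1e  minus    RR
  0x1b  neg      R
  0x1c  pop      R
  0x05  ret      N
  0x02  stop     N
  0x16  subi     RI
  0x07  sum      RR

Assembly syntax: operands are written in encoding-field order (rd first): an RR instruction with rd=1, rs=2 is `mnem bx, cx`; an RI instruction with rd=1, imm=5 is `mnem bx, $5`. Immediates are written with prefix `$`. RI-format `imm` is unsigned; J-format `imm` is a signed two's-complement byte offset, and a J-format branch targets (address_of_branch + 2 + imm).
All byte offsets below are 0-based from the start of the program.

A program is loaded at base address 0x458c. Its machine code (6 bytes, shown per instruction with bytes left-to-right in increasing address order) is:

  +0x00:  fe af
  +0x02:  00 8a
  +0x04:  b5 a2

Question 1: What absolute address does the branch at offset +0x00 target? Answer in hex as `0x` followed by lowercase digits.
0x458c

off 0x00: read fe af as little → 0xaffe
  top 5b → 0x15 → je [J]
  imm: (w>>0)&0x7ff=0x7fe (s11→-2) → $-2
  target = base 0x458c + off 0x00 + 2 + imm -2 = 0x458c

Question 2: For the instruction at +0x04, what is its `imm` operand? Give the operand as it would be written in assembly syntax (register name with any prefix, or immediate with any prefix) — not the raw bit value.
$53

+0x04: b5 a2 ⇒ word 0xa2b5 (little)
  top 5b → 0x14 → addi [RI]
  rd: (w>>7)&0xf=0x5 → di
  imm: (w>>0)&0x7f=0x35 → $53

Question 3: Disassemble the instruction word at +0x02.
cpl si

+0x02: 00 8a ⇒ word 0x8a00 (little)
  top 5b → 0x11 → cpl [R]
  [10:7] rd=4 = si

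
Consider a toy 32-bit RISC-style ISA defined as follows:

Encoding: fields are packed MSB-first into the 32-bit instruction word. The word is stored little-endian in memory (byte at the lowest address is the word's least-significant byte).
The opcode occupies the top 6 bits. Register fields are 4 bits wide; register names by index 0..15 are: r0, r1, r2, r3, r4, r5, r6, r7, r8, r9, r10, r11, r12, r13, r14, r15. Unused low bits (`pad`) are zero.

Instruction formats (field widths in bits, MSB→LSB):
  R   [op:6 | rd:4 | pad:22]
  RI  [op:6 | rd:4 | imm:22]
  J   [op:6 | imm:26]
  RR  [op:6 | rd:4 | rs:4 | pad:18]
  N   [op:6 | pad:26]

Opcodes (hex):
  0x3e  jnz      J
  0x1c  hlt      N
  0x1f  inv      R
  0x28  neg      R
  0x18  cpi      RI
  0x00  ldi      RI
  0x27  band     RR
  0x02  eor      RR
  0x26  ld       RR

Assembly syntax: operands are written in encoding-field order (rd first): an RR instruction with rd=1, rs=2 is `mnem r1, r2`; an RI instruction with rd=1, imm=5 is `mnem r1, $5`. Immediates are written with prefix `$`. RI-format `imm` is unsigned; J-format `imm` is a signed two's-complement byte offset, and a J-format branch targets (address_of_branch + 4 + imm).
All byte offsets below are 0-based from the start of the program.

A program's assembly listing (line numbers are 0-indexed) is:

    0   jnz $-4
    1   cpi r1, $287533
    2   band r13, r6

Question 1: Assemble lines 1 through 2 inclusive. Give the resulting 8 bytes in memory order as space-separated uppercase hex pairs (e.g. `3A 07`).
2D 63 44 60 00 00 58 9F

line 1 (cpi): pack op=0x18:6|rd=1:4|imm=287533:22 = 0x6044632d; little→ 2d 63 44 60
line 2 (band): pack op=0x27:6|rd=13:4|rs=6:4|pad=0:18 = 0x9f580000; little→ 00 00 58 9f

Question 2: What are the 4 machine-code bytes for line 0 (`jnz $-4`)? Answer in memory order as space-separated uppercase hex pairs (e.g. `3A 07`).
L0: jnz op=0x3e:6|imm=-4:26 ⇒ 0xfbfffffc ⇒ little fc ff ff fb

FC FF FF FB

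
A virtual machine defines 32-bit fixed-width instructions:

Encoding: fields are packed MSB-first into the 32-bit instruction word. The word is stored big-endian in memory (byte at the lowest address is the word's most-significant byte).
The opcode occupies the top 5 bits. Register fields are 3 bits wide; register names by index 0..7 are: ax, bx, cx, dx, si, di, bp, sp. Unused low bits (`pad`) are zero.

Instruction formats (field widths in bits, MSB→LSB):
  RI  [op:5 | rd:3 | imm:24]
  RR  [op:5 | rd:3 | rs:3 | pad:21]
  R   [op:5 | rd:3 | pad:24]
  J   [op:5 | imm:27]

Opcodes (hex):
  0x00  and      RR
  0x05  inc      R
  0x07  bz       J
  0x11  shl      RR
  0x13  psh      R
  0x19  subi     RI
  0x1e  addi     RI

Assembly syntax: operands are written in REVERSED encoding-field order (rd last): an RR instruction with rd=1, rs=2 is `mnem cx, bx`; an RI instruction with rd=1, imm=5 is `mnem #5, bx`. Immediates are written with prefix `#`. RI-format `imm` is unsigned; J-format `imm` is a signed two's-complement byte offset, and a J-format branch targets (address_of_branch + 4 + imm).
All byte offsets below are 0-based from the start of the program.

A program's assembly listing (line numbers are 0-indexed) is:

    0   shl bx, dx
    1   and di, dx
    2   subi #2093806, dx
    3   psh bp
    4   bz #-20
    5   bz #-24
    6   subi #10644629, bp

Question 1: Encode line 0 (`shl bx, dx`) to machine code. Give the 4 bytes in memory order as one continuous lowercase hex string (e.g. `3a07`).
L0: shl op=0x11:5|rd=3:3|rs=1:3|pad=0:21 ⇒ 0x8b200000 ⇒ big 8b 20 00 00

8b200000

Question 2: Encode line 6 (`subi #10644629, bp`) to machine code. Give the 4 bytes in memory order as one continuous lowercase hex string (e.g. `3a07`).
6. subi fields op=0x19:5|rd=6:3|imm=10644629:24 → word cea26c95h → ce a2 6c 95

cea26c95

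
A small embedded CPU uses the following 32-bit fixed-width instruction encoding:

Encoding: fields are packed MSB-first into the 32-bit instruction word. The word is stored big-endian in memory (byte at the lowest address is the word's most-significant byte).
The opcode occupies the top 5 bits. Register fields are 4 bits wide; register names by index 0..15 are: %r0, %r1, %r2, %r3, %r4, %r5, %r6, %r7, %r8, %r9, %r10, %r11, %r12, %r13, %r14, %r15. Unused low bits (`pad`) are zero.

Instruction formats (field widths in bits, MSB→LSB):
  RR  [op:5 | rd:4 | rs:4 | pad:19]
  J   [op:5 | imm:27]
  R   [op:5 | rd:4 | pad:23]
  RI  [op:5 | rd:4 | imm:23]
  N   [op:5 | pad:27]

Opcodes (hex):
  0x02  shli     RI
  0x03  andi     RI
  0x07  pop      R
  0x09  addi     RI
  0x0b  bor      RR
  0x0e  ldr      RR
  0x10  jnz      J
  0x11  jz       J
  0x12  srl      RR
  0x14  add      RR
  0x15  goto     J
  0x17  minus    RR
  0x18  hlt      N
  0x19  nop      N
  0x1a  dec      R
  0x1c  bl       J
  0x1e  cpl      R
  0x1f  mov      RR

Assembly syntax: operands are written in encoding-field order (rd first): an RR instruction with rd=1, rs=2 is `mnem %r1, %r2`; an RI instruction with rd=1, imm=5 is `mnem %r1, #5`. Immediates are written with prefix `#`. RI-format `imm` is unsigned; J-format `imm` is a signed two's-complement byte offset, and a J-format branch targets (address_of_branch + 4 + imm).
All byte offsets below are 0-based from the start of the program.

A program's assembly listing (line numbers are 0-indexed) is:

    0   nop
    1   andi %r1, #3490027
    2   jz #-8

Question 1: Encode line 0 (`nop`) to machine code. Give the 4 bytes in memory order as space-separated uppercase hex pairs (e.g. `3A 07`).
L0: nop op=0x19:5|pad=0:27 ⇒ 0xc8000000 ⇒ big c8 00 00 00

C8 00 00 00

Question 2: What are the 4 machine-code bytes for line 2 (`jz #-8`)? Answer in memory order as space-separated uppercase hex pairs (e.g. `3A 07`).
2. jz fields op=0x11:5|imm=-8:27 → word 8ffffff8h → 8f ff ff f8

8F FF FF F8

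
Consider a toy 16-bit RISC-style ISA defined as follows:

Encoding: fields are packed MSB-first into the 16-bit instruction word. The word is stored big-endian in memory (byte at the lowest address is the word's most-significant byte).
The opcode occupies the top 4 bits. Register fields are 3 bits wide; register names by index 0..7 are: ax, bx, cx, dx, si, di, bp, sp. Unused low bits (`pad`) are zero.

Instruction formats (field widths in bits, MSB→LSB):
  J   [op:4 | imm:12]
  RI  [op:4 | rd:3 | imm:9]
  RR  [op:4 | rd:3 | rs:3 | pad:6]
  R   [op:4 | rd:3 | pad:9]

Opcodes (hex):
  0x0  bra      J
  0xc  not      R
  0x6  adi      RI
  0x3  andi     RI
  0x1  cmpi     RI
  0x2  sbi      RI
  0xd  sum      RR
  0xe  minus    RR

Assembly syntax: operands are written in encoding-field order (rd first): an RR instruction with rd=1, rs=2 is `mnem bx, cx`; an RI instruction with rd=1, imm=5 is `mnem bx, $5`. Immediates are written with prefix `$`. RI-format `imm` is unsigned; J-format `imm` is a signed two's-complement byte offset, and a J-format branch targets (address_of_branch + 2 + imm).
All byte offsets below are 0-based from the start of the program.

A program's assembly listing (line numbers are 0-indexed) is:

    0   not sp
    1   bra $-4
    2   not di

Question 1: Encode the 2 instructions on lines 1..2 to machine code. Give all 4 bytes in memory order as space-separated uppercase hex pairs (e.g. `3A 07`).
line 1 (bra): pack op=0x0:4|imm=-4:12 = 0x0ffc; big→ 0f fc
line 2 (not): pack op=0xc:4|rd=5:3|pad=0:9 = 0xca00; big→ ca 00

0F FC CA 00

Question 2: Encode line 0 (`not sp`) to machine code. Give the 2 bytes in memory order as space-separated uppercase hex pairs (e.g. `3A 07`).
0. not fields op=0xc:4|rd=7:3|pad=0:9 → word ce00h → ce 00

CE 00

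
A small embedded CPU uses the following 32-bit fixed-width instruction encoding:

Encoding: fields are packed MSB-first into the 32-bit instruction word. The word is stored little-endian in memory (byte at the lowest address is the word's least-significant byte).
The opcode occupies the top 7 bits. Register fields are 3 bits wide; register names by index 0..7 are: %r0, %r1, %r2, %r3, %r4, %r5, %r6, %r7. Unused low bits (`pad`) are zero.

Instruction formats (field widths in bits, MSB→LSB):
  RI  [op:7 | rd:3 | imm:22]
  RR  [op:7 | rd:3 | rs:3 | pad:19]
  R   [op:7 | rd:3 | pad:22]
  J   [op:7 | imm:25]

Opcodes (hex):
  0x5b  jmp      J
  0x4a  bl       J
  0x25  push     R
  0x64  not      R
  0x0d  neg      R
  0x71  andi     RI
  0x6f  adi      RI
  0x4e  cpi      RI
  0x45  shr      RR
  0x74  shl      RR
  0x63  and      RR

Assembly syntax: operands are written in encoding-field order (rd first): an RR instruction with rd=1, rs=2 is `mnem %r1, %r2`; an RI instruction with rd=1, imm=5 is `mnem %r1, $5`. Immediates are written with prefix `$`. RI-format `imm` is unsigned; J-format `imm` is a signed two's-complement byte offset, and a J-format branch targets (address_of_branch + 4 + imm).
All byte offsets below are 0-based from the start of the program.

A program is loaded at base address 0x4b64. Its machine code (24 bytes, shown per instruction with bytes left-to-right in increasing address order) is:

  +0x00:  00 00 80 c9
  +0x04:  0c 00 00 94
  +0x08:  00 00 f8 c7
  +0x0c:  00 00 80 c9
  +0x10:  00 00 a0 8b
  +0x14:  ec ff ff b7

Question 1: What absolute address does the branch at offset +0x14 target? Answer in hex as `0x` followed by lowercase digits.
0x4b68

@+14  little-endian(ec ff ff b7) = 0xb7ffffec
  op=0xb7ffffec>>25=0x5b ⇒ jmp (J)
  imm@[24:0]=0x1ffffec (s25→-20) ⇒ $-20
  target = base 0x4b64 + off 0x14 + 4 + imm -20 = 0x4b68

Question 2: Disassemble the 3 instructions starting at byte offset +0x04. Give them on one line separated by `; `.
bl $12; and %r7, %r7; not %r6

off 0x04: read 0c 00 00 94 as little → 0x9400000c
  top 7b → 0x4a → bl [J]
  imm: (w>>0)&0x1ffffff=0xc → $12
off 0x08: read 00 00 f8 c7 as little → 0xc7f80000
  top 7b → 0x63 → and [RR]
  rd: (w>>22)&0x7=0x7 → %r7
  rs: (w>>19)&0x7=0x7 → %r7
off 0x0c: read 00 00 80 c9 as little → 0xc9800000
  top 7b → 0x64 → not [R]
  rd: (w>>22)&0x7=0x6 → %r6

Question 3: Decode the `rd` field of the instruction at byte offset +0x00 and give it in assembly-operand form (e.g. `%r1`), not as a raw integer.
%r6

[00] 00 00 80 c9 → 0xc9800000
  op=0xc9800000>>25=0x64 ⇒ not (R)
  [24:22] rd=6 = %r6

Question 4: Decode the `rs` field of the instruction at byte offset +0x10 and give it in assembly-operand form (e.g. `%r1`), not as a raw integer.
%r4

@+10  little-endian(00 00 a0 8b) = 0x8ba00000
  top 7b → 0x45 → shr [RR]
  [24:22] rd=6 = %r6
  [21:19] rs=4 = %r4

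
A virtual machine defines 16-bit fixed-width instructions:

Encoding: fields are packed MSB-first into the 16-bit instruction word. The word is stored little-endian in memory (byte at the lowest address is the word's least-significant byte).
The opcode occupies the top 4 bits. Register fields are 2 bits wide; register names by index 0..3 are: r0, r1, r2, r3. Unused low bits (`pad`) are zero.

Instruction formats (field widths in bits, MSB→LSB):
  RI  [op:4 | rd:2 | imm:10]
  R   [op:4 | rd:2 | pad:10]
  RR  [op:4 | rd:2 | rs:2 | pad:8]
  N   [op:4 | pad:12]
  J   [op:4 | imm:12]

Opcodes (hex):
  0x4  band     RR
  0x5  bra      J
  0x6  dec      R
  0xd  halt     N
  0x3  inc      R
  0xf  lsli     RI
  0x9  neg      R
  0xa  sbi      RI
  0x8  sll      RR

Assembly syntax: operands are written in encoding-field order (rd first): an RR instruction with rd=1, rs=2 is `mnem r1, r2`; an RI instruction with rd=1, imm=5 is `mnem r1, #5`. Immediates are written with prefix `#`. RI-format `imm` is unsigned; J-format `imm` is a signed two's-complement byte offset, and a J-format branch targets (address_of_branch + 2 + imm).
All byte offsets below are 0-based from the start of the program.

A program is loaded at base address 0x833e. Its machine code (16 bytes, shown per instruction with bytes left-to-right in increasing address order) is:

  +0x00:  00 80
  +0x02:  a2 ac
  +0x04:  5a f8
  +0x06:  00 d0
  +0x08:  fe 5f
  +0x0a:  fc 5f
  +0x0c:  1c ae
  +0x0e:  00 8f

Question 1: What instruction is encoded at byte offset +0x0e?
@+0e  little-endian(00 8f) = 0x8f00
  opcode bits[15:12]=0x8: sll/RR
  rd@[11:10]=0x3 ⇒ r3
  rs@[9:8]=0x3 ⇒ r3

sll r3, r3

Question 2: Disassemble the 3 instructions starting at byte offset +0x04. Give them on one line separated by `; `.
+0x04: 5a f8 ⇒ word 0xf85a (little)
  opcode bits[15:12]=0xf: lsli/RI
  rd@[11:10]=0x2 ⇒ r2
  imm@[9:0]=0x5a ⇒ #90
+0x06: 00 d0 ⇒ word 0xd000 (little)
  opcode bits[15:12]=0xd: halt/N
+0x08: fe 5f ⇒ word 0x5ffe (little)
  opcode bits[15:12]=0x5: bra/J
  imm@[11:0]=0xffe (s12→-2) ⇒ #-2

lsli r2, #90; halt; bra #-2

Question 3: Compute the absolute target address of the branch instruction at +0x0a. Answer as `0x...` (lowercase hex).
+0x0a: fc 5f ⇒ word 0x5ffc (little)
  opcode bits[15:12]=0x5: bra/J
  [11:0] imm=4092 (s12→-4) = #-4
  target = base 0x833e + off 0x0a + 2 + imm -4 = 0x8346

0x8346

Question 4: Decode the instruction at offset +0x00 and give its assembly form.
off 0x00: read 00 80 as little → 0x8000
  top 4b → 0x8 → sll [RR]
  rd@[11:10]=0x0 ⇒ r0
  rs@[9:8]=0x0 ⇒ r0

sll r0, r0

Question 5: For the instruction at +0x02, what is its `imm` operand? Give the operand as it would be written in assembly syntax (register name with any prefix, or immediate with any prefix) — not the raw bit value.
#162

off 0x02: read a2 ac as little → 0xaca2
  opcode bits[15:12]=0xa: sbi/RI
  rd@[11:10]=0x3 ⇒ r3
  imm@[9:0]=0xa2 ⇒ #162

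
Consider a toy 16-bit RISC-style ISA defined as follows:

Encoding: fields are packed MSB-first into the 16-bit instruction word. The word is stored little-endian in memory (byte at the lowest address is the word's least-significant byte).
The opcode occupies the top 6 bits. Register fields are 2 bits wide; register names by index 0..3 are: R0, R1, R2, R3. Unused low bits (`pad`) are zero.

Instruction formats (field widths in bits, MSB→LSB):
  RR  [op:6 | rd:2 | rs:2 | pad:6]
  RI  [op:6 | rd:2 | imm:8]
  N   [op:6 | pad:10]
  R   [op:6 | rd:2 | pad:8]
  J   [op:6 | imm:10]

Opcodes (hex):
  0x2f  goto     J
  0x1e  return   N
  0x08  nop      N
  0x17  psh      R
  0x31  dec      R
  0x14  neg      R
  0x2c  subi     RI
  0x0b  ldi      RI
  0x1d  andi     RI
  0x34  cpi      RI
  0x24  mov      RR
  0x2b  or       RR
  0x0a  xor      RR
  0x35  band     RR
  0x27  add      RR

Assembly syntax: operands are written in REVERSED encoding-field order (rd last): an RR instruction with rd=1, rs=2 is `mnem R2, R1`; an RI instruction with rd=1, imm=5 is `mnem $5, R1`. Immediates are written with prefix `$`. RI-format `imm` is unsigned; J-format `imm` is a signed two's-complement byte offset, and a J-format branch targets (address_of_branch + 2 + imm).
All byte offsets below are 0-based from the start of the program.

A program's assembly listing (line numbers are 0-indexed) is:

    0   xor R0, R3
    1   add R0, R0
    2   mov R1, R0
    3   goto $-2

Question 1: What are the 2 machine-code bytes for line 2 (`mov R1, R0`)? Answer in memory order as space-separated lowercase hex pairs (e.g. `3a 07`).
2. mov fields op=0x24:6|rd=0:2|rs=1:2|pad=0:6 → word 9040h → 40 90

40 90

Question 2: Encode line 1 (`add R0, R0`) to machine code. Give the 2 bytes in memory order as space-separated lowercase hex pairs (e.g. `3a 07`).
L1: add op=0x27:6|rd=0:2|rs=0:2|pad=0:6 ⇒ 0x9c00 ⇒ little 00 9c

00 9c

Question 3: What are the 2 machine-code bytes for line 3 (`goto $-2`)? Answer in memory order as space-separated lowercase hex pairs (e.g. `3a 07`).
line 3 (goto): pack op=0x2f:6|imm=-2:10 = 0xbffe; little→ fe bf

fe bf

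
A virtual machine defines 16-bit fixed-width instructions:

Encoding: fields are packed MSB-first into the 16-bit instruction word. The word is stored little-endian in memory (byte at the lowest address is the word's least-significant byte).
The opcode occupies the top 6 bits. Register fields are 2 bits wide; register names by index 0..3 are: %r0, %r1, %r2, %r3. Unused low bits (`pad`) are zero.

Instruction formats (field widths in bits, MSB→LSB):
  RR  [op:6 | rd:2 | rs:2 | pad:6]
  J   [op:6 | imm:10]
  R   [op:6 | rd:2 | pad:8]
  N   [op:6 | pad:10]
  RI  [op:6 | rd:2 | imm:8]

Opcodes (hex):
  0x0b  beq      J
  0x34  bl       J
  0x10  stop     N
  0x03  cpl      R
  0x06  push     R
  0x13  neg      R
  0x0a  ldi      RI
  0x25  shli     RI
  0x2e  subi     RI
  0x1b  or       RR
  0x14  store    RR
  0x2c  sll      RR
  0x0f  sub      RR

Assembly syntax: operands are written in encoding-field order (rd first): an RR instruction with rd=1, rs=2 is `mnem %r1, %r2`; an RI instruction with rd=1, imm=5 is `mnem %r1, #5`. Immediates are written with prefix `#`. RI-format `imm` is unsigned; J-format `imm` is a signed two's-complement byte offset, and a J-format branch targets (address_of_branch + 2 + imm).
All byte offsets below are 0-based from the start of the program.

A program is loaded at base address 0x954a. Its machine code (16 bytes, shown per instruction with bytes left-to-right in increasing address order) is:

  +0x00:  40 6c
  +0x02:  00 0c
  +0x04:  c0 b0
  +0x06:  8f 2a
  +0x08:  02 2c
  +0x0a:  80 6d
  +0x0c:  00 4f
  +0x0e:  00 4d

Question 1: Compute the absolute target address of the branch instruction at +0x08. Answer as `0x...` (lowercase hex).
0x9556

off 0x08: read 02 2c as little → 0x2c02
  opcode bits[15:10]=0xb: beq/J
  [9:0] imm=2 = #2
  target = base 0x954a + off 0x08 + 2 + imm 2 = 0x9556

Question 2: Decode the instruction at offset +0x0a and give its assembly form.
off 0x0a: read 80 6d as little → 0x6d80
  op=0x6d80>>10=0x1b ⇒ or (RR)
  [9:8] rd=1 = %r1
  [7:6] rs=2 = %r2

or %r1, %r2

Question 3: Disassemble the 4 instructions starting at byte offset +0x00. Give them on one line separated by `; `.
[00] 40 6c → 0x6c40
  opcode bits[15:10]=0x1b: or/RR
  [9:8] rd=0 = %r0
  [7:6] rs=1 = %r1
[02] 00 0c → 0x0c00
  opcode bits[15:10]=0x3: cpl/R
  [9:8] rd=0 = %r0
[04] c0 b0 → 0xb0c0
  opcode bits[15:10]=0x2c: sll/RR
  [9:8] rd=0 = %r0
  [7:6] rs=3 = %r3
[06] 8f 2a → 0x2a8f
  opcode bits[15:10]=0xa: ldi/RI
  [9:8] rd=2 = %r2
  [7:0] imm=143 = #143

or %r0, %r1; cpl %r0; sll %r0, %r3; ldi %r2, #143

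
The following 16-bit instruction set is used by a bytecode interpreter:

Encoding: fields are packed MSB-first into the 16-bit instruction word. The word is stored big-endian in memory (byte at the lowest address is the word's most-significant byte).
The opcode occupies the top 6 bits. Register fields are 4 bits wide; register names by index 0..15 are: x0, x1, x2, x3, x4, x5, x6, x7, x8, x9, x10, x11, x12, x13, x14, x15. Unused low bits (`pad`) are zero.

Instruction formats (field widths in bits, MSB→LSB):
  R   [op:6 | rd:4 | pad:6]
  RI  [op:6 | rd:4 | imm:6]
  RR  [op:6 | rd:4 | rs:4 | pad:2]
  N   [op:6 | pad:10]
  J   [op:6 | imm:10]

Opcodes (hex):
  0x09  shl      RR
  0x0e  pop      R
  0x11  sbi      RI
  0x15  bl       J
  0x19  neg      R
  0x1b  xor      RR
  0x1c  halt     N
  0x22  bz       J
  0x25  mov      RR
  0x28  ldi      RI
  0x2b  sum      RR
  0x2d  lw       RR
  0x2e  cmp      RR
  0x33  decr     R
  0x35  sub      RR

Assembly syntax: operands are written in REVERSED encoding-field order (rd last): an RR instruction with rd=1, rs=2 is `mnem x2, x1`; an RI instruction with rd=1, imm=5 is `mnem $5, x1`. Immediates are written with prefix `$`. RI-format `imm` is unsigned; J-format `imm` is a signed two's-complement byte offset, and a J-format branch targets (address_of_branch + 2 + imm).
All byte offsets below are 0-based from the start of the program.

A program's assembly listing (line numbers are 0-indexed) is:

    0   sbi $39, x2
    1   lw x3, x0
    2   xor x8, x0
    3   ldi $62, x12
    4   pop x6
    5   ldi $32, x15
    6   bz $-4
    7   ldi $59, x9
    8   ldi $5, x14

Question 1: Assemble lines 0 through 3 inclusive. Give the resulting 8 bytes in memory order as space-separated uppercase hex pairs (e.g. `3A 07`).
44 A7 B4 0C 6C 20 A3 3E

L0: sbi op=0x11:6|rd=2:4|imm=39:6 ⇒ 0x44a7 ⇒ big 44 a7
L1: lw op=0x2d:6|rd=0:4|rs=3:4|pad=0:2 ⇒ 0xb40c ⇒ big b4 0c
L2: xor op=0x1b:6|rd=0:4|rs=8:4|pad=0:2 ⇒ 0x6c20 ⇒ big 6c 20
L3: ldi op=0x28:6|rd=12:4|imm=62:6 ⇒ 0xa33e ⇒ big a3 3e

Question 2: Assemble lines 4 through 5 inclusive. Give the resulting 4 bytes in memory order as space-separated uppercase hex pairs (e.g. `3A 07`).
39 80 A3 E0

4. pop fields op=0xe:6|rd=6:4|pad=0:6 → word 3980h → 39 80
5. ldi fields op=0x28:6|rd=15:4|imm=32:6 → word a3e0h → a3 e0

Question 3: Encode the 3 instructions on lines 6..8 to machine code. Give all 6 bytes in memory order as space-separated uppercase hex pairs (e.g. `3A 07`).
8B FC A2 7B A3 85

6. bz fields op=0x22:6|imm=-4:10 → word 8bfch → 8b fc
7. ldi fields op=0x28:6|rd=9:4|imm=59:6 → word a27bh → a2 7b
8. ldi fields op=0x28:6|rd=14:4|imm=5:6 → word a385h → a3 85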